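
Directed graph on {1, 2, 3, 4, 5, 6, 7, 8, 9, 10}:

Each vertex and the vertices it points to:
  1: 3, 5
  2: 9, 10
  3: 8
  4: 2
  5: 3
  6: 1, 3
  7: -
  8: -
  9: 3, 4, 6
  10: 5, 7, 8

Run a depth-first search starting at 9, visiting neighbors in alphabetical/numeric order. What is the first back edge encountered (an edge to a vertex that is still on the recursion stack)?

2→9

DFS from 9 (visiting neighbors in alphabetical/numeric order); mark gray on enter, black on exit:
9 gray
  3 gray
    8 gray
    8 black
  3 black
  4 gray
    2 gray
      2→9: 9 is gray → back edge
First back edge: 2 → 9.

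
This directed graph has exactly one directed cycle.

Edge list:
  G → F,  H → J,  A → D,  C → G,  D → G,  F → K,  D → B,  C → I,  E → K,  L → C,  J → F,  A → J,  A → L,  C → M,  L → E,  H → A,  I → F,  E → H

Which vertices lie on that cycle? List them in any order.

DFS with gray/black marking from A:
A gray
  J gray
    F gray
      K gray
      K black
    F black
  J black
  D gray
    G gray
      G→F: F black — skip
    G black
    B gray
    B black
  D black
  L gray
    E gray
      E→K: K black — skip
      H gray
        H→J: J black — skip
        H→A: A is gray → back edge
Back edge closes the cycle A → L → E → H → A; its vertices are {A, E, H, L}.

A, E, H, L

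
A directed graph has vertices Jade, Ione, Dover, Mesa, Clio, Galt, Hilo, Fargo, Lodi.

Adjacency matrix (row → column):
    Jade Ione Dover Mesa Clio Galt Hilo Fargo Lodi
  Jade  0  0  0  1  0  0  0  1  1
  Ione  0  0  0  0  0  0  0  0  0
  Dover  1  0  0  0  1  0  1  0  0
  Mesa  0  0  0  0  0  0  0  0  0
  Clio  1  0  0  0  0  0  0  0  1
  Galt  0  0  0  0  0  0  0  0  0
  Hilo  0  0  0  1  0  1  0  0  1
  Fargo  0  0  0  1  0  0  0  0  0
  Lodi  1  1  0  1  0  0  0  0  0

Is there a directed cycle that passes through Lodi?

Yes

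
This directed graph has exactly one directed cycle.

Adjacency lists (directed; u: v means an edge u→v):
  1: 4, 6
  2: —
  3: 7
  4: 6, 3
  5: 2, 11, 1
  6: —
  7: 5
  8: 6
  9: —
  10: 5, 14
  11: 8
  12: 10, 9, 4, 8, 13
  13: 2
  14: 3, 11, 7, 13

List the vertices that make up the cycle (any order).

1, 3, 4, 5, 7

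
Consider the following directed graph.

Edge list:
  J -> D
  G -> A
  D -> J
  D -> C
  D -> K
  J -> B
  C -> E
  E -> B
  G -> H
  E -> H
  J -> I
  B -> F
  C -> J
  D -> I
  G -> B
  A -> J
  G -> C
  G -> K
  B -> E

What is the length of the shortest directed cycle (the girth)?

2

For each vertex v, BFS finds the shortest path from v back to v.
The shortest such closed walk is J → D → J, length 2.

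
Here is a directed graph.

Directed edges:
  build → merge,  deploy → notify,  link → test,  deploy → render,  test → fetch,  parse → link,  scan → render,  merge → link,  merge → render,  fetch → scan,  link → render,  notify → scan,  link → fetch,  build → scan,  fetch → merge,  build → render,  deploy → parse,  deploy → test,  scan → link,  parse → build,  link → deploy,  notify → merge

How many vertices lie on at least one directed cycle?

A vertex is on a directed cycle iff it belongs to a strongly connected component of size ≥ 2 (or has a self-loop).
The vertices on cycles are {link, scan, test, build, fetch, merge, parse, deploy, notify} — 9 in total.

9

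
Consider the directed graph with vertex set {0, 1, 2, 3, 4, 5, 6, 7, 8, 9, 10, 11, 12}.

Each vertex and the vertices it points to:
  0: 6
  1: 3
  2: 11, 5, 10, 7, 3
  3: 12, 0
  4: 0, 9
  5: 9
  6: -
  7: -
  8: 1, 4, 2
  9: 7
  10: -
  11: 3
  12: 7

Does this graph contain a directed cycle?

No

DFS with white/gray/black marking, starting from 12:
12 gray
  7 gray
  7 black
12 black
0 gray
  6 gray
  6 black
0 black
1 gray
  3 gray
    3→12: 12 black — skip
    3→0: 0 black — skip
  3 black
1 black
2 gray
  11 gray
    11→3: 3 black — skip
  11 black
  5 gray
    9 gray
      9→7: 7 black — skip
    9 black
  5 black
  10 gray
  10 black
  2→7: 7 black — skip
  2→3: 3 black — skip
2 black
4 gray
  4→0: 0 black — skip
  4→9: 9 black — skip
4 black
8 gray
  8→1: 1 black — skip
  8→4: 4 black — skip
  8→2: 2 black — skip
8 black
Every edge goes to a white or black vertex — no back edge, so the graph is acyclic.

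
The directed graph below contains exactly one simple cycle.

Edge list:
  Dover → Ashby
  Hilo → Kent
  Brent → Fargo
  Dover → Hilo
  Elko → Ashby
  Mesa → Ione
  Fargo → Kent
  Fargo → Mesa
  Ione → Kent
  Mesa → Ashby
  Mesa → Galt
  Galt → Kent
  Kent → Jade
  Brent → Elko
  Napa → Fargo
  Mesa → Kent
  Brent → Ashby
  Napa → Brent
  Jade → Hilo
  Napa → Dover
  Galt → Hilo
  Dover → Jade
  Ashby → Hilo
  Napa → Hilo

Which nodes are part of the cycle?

Hilo, Jade, Kent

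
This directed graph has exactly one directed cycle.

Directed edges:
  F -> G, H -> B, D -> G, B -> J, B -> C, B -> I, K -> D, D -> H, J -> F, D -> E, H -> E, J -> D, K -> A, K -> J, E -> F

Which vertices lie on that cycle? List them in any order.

B, D, H, J

DFS with gray/black marking from D:
D gray
  G gray
  G black
  E gray
    F gray
      F→G: G black — skip
    F black
  E black
  H gray
    B gray
      C gray
      C black
      J gray
        J→F: F black — skip
        J→D: D is gray → back edge
Back edge closes the cycle D → H → B → J → D; its vertices are {B, D, H, J}.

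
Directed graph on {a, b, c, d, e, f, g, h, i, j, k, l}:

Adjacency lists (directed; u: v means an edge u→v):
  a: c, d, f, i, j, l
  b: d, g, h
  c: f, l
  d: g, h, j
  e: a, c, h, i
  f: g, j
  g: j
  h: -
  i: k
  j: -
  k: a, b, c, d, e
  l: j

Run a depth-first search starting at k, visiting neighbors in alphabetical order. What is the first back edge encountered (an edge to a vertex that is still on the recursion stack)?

i→k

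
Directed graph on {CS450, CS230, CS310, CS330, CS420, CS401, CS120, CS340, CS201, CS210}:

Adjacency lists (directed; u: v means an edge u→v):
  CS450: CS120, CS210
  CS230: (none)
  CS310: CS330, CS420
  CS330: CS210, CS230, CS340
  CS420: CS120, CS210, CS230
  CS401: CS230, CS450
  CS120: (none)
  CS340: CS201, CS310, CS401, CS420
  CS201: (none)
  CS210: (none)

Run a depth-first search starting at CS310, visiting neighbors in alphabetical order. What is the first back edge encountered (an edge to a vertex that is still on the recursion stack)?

CS340→CS310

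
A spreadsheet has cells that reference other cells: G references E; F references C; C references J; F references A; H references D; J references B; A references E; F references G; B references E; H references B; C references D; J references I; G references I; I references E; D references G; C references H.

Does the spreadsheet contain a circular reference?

No

DFS with white/gray/black marking, starting from A:
A gray
  E gray
  E black
A black
B gray
  B→E: E black — skip
B black
C gray
  D gray
    G gray
      G→E: E black — skip
      I gray
        I→E: E black — skip
      I black
    G black
  D black
  J gray
    J→I: I black — skip
    J→B: B black — skip
  J black
  H gray
    H→B: B black — skip
    H→D: D black — skip
  H black
C black
F gray
  F→A: A black — skip
  F→C: C black — skip
  F→G: G black — skip
F black
Every edge goes to a white or black vertex — no back edge, so the graph is acyclic.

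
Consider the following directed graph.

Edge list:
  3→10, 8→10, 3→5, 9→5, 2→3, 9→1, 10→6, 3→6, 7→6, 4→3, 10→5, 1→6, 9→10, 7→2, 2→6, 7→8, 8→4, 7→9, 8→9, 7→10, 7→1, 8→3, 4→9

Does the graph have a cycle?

No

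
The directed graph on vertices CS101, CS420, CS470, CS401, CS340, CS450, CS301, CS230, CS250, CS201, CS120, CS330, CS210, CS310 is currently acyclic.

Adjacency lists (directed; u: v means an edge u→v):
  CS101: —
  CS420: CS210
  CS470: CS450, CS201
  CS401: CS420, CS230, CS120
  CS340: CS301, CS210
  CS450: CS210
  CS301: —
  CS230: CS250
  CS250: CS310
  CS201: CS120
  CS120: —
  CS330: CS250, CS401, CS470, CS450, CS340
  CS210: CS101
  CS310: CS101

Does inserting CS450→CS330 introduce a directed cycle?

Yes

Adding CS450→CS330 creates a cycle iff CS330 can already reach CS450.
Path from CS330: CS330 → CS450.
So CS330 → … → CS450 → CS330 is a cycle.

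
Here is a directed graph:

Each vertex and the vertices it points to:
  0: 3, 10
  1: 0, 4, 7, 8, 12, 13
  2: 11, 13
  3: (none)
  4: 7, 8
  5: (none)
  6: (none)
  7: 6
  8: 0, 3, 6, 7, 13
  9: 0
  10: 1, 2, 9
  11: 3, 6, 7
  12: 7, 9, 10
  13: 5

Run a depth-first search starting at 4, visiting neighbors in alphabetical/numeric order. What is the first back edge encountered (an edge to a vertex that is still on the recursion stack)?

1->0

DFS from 4 (visiting neighbors in alphabetical/numeric order); mark gray on enter, black on exit:
4 gray
  7 gray
    6 gray
    6 black
  7 black
  8 gray
    0 gray
      3 gray
      3 black
      10 gray
        1 gray
          1→0: 0 is gray → back edge
First back edge: 1 → 0.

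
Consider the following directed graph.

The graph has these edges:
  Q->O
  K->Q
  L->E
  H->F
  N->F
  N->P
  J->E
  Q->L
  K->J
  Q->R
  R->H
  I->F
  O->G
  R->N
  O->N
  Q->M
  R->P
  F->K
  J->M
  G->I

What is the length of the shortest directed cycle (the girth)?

For each vertex v, BFS finds the shortest path from v back to v.
The shortest such closed walk is K → Q → O → N → F → K, length 5.

5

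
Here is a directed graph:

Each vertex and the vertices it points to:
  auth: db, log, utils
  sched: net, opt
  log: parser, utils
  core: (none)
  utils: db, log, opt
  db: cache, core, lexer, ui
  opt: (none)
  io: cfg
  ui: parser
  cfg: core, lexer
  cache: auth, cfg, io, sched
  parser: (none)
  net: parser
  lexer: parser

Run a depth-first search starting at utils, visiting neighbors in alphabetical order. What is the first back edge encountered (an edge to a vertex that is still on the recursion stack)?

DFS from utils (visiting neighbors in alphabetical order); mark gray on enter, black on exit:
utils gray
  db gray
    cache gray
      auth gray
        auth→db: db is gray → back edge
First back edge: auth → db.

auth→db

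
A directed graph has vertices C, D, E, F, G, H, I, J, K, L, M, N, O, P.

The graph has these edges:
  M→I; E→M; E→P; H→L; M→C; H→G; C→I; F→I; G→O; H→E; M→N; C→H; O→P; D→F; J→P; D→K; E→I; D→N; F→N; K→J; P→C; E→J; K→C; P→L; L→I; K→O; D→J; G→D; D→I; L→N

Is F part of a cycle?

F lies on a cycle iff there is a path from F back to itself.
Exploring from F, it never reaches itself; equivalently, its strongly connected component is a singleton.

No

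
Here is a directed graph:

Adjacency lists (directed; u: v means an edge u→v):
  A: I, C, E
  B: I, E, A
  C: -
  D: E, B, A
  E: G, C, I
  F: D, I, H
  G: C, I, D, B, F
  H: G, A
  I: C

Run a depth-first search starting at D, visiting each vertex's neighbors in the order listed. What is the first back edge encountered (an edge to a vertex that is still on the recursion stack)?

G->D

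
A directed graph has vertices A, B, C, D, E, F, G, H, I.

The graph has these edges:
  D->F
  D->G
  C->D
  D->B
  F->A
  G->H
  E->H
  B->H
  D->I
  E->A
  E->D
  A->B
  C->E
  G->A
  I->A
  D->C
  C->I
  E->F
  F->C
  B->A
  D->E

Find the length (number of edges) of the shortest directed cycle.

2

For each vertex v, BFS finds the shortest path from v back to v.
The shortest such closed walk is E → D → E, length 2.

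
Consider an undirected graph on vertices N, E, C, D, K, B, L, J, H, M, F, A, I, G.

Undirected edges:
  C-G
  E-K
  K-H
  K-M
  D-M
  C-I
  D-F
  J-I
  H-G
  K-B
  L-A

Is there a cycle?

No

DFS, tracking each vertex's parent; an edge to a visited non-parent vertex closes a cycle.
Start from L:
visit L (parent –)
  visit A (parent L)
    A–L: parent, skip
visit N (parent –)
visit E (parent –)
  visit K (parent E)
    visit H (parent K)
      H–K: parent, skip
      visit G (parent H)
        visit C (parent G)
          C–G: parent, skip
          visit I (parent C)
            I–C: parent, skip
            visit J (parent I)
              J–I: parent, skip
        G–H: parent, skip
    visit M (parent K)
      visit D (parent M)
        visit F (parent D)
          F–D: parent, skip
        D–M: parent, skip
      M–K: parent, skip
    K–E: parent, skip
    visit B (parent K)
      B–K: parent, skip
No non-parent visited neighbor found — the graph is a forest.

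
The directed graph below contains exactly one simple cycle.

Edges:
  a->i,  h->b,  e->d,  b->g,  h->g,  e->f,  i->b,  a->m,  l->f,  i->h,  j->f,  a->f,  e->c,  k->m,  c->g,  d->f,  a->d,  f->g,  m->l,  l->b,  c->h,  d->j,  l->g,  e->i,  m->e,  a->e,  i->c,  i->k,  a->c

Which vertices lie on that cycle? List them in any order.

e, i, k, m

DFS with gray/black marking from m:
m gray
  l gray
    b gray
      g gray
      g black
    b black
    f gray
      f→g: g black — skip
    f black
    l→g: g black — skip
  l black
  e gray
    c gray
      c→g: g black — skip
      h gray
        h→b: b black — skip
        h→g: g black — skip
      h black
    c black
    i gray
      i→c: c black — skip
      k gray
        k→m: m is gray → back edge
Back edge closes the cycle m → e → i → k → m; its vertices are {e, i, k, m}.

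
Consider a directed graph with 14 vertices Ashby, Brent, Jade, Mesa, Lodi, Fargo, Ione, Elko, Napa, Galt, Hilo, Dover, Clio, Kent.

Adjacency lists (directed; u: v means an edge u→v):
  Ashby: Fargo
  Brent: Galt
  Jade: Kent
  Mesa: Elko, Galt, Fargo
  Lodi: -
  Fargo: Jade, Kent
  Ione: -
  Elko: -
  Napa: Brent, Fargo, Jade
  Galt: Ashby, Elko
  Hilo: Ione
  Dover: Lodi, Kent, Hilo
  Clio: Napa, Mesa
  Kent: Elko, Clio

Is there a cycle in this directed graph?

DFS with white/gray/black marking, starting from Ione:
Ione gray
Ione black
Ashby gray
  Fargo gray
    Jade gray
      Kent gray
        Elko gray
        Elko black
        Clio gray
          Napa gray
            Brent gray
              Galt gray
                Galt→Ashby: Ashby is gray → back edge
Back edge found, so a cycle exists: Ashby → Fargo → Jade → Kent → Clio → Napa → Brent → Galt → Ashby.

Yes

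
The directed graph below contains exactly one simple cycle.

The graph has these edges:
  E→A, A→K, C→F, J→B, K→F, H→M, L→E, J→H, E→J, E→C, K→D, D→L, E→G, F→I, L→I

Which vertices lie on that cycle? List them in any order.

DFS with gray/black marking from E:
E gray
  G gray
  G black
  J gray
    H gray
      M gray
      M black
    H black
    B gray
    B black
  J black
  A gray
    K gray
      D gray
        L gray
          L→E: E is gray → back edge
Back edge closes the cycle E → A → K → D → L → E; its vertices are {A, D, E, K, L}.

A, D, E, K, L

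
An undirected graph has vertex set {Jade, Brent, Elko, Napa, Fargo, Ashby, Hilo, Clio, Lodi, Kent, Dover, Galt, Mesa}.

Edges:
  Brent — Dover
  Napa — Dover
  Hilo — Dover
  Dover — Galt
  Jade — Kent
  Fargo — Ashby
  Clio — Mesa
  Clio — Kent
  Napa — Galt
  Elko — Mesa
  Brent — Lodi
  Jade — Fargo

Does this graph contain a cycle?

Yes

DFS, tracking each vertex's parent; an edge to a visited non-parent vertex closes a cycle.
Start from Hilo:
visit Hilo (parent –)
  visit Dover (parent Hilo)
    Dover–Hilo: parent, skip
    visit Galt (parent Dover)
      visit Napa (parent Galt)
        Napa–Dover: Dover visited and ≠ parent → cycle
Cycle: Dover – Galt – Napa – Dover.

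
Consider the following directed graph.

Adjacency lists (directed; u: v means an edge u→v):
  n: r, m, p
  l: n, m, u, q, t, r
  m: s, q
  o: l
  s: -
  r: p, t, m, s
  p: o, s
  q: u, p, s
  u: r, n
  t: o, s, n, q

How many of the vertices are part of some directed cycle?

9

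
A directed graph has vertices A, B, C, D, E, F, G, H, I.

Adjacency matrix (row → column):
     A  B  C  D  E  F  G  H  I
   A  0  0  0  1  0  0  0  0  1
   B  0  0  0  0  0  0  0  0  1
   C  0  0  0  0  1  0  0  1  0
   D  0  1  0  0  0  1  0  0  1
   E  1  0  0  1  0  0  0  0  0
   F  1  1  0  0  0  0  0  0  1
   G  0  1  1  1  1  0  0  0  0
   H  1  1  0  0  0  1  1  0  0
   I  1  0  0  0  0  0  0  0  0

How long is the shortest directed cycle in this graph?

2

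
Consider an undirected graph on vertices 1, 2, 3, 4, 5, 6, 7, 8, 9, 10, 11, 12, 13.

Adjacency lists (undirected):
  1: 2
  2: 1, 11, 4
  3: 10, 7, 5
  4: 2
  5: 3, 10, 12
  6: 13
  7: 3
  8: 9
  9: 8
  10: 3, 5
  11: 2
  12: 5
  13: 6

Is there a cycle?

DFS, tracking each vertex's parent; an edge to a visited non-parent vertex closes a cycle.
Start from 9:
visit 9 (parent –)
  visit 8 (parent 9)
    8–9: parent, skip
visit 1 (parent –)
  visit 2 (parent 1)
    2–1: parent, skip
    visit 11 (parent 2)
      11–2: parent, skip
    visit 4 (parent 2)
      4–2: parent, skip
visit 3 (parent –)
  visit 10 (parent 3)
    10–3: parent, skip
    visit 5 (parent 10)
      5–3: 3 visited and ≠ parent → cycle
Cycle: 3 – 10 – 5 – 3.

Yes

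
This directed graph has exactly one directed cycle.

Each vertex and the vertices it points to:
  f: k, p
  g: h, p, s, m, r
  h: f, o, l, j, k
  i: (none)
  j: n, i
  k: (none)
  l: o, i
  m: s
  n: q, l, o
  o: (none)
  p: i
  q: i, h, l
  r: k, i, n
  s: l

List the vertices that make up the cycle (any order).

DFS with gray/black marking from h:
h gray
  f gray
    k gray
    k black
    p gray
      i gray
      i black
    p black
  f black
  o gray
  o black
  l gray
    l→o: o black — skip
    l→i: i black — skip
  l black
  j gray
    n gray
      q gray
        q→i: i black — skip
        q→h: h is gray → back edge
Back edge closes the cycle h → j → n → q → h; its vertices are {h, j, n, q}.

h, j, n, q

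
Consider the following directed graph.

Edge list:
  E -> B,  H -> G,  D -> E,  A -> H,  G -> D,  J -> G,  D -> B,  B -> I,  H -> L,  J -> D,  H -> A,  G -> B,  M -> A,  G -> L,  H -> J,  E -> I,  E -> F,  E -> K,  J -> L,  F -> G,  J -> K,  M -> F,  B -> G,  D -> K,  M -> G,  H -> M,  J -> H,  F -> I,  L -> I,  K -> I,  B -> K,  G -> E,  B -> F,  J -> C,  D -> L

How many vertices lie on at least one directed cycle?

9

A vertex is on a directed cycle iff it belongs to a strongly connected component of size ≥ 2 (or has a self-loop).
The vertices on cycles are {A, B, D, E, F, G, H, J, M} — 9 in total.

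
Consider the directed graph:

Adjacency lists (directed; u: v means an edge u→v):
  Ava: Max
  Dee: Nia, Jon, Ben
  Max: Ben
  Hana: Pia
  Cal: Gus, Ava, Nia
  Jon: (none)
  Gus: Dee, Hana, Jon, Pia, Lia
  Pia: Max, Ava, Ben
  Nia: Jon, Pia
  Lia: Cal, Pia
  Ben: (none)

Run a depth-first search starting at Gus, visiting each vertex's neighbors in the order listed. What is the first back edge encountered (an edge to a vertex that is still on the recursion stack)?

Cal->Gus

DFS from Gus (visiting each vertex's neighbors in the order listed); mark gray on enter, black on exit:
Gus gray
  Dee gray
    Nia gray
      Jon gray
      Jon black
      Pia gray
        Max gray
          Ben gray
          Ben black
        Max black
        Ava gray
          Ava→Max: Max black — skip
        Ava black
        Pia→Ben: Ben black — skip
      Pia black
    Nia black
    Dee→Jon: Jon black — skip
    Dee→Ben: Ben black — skip
  Dee black
  Hana gray
    Hana→Pia: Pia black — skip
  Hana black
  Gus→Jon: Jon black — skip
  Gus→Pia: Pia black — skip
  Lia gray
    Cal gray
      Cal→Gus: Gus is gray → back edge
First back edge: Cal → Gus.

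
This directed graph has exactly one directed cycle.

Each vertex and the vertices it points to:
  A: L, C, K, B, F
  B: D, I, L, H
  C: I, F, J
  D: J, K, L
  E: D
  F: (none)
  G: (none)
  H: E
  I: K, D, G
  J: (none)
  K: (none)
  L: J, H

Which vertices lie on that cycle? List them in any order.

D, E, H, L

DFS with gray/black marking from H:
H gray
  E gray
    D gray
      J gray
      J black
      K gray
      K black
      L gray
        L→J: J black — skip
        L→H: H is gray → back edge
Back edge closes the cycle H → E → D → L → H; its vertices are {D, E, H, L}.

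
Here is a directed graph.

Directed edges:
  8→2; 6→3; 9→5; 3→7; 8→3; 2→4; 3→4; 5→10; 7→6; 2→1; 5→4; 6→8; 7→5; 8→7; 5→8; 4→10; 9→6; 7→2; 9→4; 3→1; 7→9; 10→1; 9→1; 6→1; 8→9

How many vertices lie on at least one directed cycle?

6

A vertex is on a directed cycle iff it belongs to a strongly connected component of size ≥ 2 (or has a self-loop).
The vertices on cycles are {3, 5, 6, 7, 8, 9} — 6 in total.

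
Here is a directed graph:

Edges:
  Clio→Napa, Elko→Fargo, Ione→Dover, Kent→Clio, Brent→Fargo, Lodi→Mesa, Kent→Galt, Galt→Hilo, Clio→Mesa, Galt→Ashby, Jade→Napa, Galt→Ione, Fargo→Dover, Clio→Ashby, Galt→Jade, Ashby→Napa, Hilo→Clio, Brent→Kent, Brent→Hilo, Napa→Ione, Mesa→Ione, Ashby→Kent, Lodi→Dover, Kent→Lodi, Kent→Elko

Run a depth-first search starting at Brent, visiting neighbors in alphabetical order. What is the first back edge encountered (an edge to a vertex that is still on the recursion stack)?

DFS from Brent (visiting neighbors in alphabetical order); mark gray on enter, black on exit:
Brent gray
  Fargo gray
    Dover gray
    Dover black
  Fargo black
  Hilo gray
    Clio gray
      Ashby gray
        Kent gray
          Kent→Clio: Clio is gray → back edge
First back edge: Kent → Clio.

Kent->Clio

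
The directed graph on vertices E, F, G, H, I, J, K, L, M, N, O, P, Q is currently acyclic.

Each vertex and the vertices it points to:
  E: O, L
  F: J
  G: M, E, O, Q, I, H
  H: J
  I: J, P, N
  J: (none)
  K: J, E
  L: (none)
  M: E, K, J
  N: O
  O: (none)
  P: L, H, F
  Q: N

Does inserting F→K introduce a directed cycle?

Adding F→K creates a cycle iff K can already reach F.
Explore from K: no path reaches F. The graph stays acyclic.

No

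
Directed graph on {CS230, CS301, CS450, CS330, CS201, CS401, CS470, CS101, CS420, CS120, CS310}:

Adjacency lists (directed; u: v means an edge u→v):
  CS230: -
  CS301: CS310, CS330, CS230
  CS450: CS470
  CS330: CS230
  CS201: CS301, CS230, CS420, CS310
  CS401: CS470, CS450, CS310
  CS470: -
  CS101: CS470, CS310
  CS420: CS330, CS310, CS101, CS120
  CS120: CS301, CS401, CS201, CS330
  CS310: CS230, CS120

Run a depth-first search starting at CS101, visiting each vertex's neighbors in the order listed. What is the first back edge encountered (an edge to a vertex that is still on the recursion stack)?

CS301->CS310

DFS from CS101 (visiting each vertex's neighbors in the order listed); mark gray on enter, black on exit:
CS101 gray
  CS470 gray
  CS470 black
  CS310 gray
    CS230 gray
    CS230 black
    CS120 gray
      CS301 gray
        CS301→CS310: CS310 is gray → back edge
First back edge: CS301 → CS310.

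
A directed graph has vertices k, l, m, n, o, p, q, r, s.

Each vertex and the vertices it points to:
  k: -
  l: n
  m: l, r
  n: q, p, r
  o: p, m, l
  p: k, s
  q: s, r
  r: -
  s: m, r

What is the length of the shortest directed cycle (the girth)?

For each vertex v, BFS finds the shortest path from v back to v.
The shortest such closed walk is l → n → q → s → m → l, length 5.

5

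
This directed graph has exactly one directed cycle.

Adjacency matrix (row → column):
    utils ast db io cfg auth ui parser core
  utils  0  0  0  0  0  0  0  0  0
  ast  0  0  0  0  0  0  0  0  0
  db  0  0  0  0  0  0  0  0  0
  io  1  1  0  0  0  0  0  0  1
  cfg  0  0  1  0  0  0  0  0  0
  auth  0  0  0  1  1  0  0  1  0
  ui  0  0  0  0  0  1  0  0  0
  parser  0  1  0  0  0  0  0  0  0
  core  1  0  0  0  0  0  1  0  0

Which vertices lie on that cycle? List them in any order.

DFS with gray/black marking from auth:
auth gray
  parser gray
    ast gray
    ast black
  parser black
  cfg gray
    db gray
    db black
  cfg black
  io gray
    core gray
      utils gray
      utils black
      ui gray
        ui→auth: auth is gray → back edge
Back edge closes the cycle auth → io → core → ui → auth; its vertices are {io, ui, auth, core}.

io, ui, auth, core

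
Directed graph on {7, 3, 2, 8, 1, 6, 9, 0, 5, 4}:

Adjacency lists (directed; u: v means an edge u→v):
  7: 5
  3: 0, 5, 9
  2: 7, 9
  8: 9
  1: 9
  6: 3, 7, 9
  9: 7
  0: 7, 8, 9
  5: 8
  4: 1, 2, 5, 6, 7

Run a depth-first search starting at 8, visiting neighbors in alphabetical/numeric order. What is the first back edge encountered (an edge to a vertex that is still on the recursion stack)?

5->8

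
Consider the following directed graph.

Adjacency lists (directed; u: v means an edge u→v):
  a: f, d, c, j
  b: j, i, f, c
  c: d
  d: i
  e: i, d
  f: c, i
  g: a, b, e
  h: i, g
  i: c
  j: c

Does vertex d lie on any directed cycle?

Yes

d is on a cycle iff d can reach itself via ≥1 edge.
d → i → c → d — yes.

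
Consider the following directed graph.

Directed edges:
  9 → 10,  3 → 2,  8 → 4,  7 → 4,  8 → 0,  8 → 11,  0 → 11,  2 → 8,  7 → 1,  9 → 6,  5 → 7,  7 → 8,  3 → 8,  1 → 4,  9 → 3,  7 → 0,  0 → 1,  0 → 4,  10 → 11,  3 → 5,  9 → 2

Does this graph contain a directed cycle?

DFS with white/gray/black marking, starting from 10:
10 gray
  11 gray
  11 black
10 black
0 gray
  0→11: 11 black — skip
  4 gray
  4 black
  1 gray
    1→4: 4 black — skip
  1 black
0 black
2 gray
  8 gray
    8→4: 4 black — skip
    8→0: 0 black — skip
    8→11: 11 black — skip
  8 black
2 black
3 gray
  3→2: 2 black — skip
  5 gray
    7 gray
      7→0: 0 black — skip
      7→1: 1 black — skip
      7→8: 8 black — skip
      7→4: 4 black — skip
    7 black
  5 black
  3→8: 8 black — skip
3 black
6 gray
6 black
9 gray
  9→10: 10 black — skip
  9→6: 6 black — skip
  9→2: 2 black — skip
  9→3: 3 black — skip
9 black
Every edge goes to a white or black vertex — no back edge, so the graph is acyclic.

No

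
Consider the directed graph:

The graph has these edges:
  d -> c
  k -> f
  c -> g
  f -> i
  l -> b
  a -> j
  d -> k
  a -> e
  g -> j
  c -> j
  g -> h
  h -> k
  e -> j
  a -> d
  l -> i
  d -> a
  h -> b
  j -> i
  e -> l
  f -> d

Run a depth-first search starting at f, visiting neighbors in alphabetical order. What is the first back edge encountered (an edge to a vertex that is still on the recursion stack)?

a→d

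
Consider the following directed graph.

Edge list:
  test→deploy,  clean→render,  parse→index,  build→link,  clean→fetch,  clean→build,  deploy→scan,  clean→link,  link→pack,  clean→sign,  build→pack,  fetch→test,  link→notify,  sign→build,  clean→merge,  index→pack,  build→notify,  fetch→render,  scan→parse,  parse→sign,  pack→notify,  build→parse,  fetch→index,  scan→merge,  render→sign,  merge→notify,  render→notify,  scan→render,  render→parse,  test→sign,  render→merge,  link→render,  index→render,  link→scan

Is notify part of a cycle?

notify lies on a cycle iff there is a path from notify back to itself.
Exploring from notify, it never reaches itself; equivalently, its strongly connected component is a singleton.

No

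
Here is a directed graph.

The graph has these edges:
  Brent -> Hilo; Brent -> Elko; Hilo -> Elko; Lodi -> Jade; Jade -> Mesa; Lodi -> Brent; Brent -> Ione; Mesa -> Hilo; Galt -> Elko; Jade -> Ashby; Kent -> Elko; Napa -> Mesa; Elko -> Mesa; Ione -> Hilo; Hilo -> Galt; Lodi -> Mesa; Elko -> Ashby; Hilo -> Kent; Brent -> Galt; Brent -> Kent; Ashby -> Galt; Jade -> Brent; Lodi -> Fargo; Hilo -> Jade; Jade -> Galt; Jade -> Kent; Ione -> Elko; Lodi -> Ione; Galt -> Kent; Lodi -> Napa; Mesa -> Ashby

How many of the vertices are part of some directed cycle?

A vertex is on a directed cycle iff it belongs to a strongly connected component of size ≥ 2 (or has a self-loop).
The vertices on cycles are {Elko, Galt, Hilo, Ione, Jade, Kent, Mesa, Ashby, Brent} — 9 in total.

9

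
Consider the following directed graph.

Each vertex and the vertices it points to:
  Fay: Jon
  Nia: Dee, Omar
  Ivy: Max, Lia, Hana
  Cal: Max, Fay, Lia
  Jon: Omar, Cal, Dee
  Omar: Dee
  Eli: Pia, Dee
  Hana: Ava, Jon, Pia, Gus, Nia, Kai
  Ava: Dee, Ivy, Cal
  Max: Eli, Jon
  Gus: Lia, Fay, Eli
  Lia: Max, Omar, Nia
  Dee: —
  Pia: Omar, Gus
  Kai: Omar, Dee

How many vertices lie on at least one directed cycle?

11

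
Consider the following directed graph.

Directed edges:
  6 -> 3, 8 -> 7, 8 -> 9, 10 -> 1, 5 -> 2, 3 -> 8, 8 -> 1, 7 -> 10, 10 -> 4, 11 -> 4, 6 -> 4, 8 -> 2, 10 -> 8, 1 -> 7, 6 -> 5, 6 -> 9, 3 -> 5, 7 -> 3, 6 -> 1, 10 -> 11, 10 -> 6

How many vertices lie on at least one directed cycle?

A vertex is on a directed cycle iff it belongs to a strongly connected component of size ≥ 2 (or has a self-loop).
The vertices on cycles are {1, 3, 6, 7, 8, 10} — 6 in total.

6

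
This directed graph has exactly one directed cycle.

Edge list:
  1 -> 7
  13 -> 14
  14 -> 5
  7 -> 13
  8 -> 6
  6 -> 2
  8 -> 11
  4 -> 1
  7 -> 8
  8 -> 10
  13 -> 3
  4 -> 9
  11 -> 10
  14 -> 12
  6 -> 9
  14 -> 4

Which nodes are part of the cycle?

1, 4, 7, 13, 14

DFS with gray/black marking from 7:
7 gray
  8 gray
    11 gray
      10 gray
      10 black
    11 black
    6 gray
      2 gray
      2 black
      9 gray
      9 black
    6 black
    8→10: 10 black — skip
  8 black
  13 gray
    3 gray
    3 black
    14 gray
      4 gray
        4→9: 9 black — skip
        1 gray
          1→7: 7 is gray → back edge
Back edge closes the cycle 7 → 13 → 14 → 4 → 1 → 7; its vertices are {1, 4, 7, 13, 14}.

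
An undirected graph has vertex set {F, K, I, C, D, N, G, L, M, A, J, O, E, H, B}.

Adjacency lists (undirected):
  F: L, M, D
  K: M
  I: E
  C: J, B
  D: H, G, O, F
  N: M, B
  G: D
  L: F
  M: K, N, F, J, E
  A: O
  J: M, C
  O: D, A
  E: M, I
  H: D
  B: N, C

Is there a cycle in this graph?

Yes

DFS, tracking each vertex's parent; an edge to a visited non-parent vertex closes a cycle.
Start from H:
visit H (parent –)
  visit D (parent H)
    D–H: parent, skip
    visit G (parent D)
      G–D: parent, skip
    visit O (parent D)
      O–D: parent, skip
      visit A (parent O)
        A–O: parent, skip
    visit F (parent D)
      visit L (parent F)
        L–F: parent, skip
      visit M (parent F)
        visit K (parent M)
          K–M: parent, skip
        visit N (parent M)
          N–M: parent, skip
          visit B (parent N)
            B–N: parent, skip
            visit C (parent B)
              visit J (parent C)
                J–M: M visited and ≠ parent → cycle
Cycle: M – N – B – C – J – M.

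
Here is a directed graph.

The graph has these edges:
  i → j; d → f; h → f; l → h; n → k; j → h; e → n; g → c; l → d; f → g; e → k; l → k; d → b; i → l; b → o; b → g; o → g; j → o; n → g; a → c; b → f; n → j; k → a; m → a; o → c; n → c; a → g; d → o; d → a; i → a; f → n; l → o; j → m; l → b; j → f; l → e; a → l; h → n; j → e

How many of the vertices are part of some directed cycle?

11

A vertex is on a directed cycle iff it belongs to a strongly connected component of size ≥ 2 (or has a self-loop).
The vertices on cycles are {a, b, d, e, f, h, j, k, l, m, n} — 11 in total.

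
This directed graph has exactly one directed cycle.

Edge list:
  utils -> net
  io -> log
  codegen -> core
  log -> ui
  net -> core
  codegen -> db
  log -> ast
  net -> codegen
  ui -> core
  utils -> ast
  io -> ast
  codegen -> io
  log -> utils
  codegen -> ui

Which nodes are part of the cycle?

DFS with gray/black marking from net:
net gray
  codegen gray
    io gray
      log gray
        utils gray
          ast gray
          ast black
          utils→net: net is gray → back edge
Back edge closes the cycle net → codegen → io → log → utils → net; its vertices are {io, log, net, utils, codegen}.

io, log, net, utils, codegen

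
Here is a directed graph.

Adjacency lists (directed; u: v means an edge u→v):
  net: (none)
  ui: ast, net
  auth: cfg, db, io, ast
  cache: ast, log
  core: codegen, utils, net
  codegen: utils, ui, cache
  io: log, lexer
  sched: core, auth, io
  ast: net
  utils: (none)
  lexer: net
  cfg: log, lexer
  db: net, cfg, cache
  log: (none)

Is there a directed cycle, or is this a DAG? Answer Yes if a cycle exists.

No

DFS with white/gray/black marking, starting from utils:
utils gray
utils black
net gray
net black
ui gray
  ast gray
    ast→net: net black — skip
  ast black
  ui→net: net black — skip
ui black
auth gray
  cfg gray
    log gray
    log black
    lexer gray
      lexer→net: net black — skip
    lexer black
  cfg black
  db gray
    db→net: net black — skip
    db→cfg: cfg black — skip
    cache gray
      cache→ast: ast black — skip
      cache→log: log black — skip
    cache black
  db black
  io gray
    io→log: log black — skip
    io→lexer: lexer black — skip
  io black
  auth→ast: ast black — skip
auth black
core gray
  codegen gray
    codegen→utils: utils black — skip
    codegen→ui: ui black — skip
    codegen→cache: cache black — skip
  codegen black
  core→utils: utils black — skip
  core→net: net black — skip
core black
sched gray
  sched→core: core black — skip
  sched→auth: auth black — skip
  sched→io: io black — skip
sched black
Every edge goes to a white or black vertex — no back edge, so the graph is acyclic.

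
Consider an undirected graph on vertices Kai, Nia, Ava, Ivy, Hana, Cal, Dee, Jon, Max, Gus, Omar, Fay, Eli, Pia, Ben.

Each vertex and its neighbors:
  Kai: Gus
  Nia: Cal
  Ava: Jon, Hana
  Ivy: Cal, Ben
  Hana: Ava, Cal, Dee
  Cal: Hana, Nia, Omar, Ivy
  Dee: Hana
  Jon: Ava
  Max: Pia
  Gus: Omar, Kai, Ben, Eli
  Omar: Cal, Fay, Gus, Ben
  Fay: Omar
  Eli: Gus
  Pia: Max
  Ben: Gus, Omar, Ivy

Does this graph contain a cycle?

DFS, tracking each vertex's parent; an edge to a visited non-parent vertex closes a cycle.
Start from Hana:
visit Hana (parent –)
  visit Ava (parent Hana)
    visit Jon (parent Ava)
      Jon–Ava: parent, skip
    Ava–Hana: parent, skip
  visit Cal (parent Hana)
    Cal–Hana: parent, skip
    visit Nia (parent Cal)
      Nia–Cal: parent, skip
    visit Omar (parent Cal)
      Omar–Cal: parent, skip
      visit Fay (parent Omar)
        Fay–Omar: parent, skip
      visit Gus (parent Omar)
        Gus–Omar: parent, skip
        visit Kai (parent Gus)
          Kai–Gus: parent, skip
        visit Ben (parent Gus)
          Ben–Gus: parent, skip
          Ben–Omar: Omar visited and ≠ parent → cycle
Cycle: Omar – Gus – Ben – Omar.

Yes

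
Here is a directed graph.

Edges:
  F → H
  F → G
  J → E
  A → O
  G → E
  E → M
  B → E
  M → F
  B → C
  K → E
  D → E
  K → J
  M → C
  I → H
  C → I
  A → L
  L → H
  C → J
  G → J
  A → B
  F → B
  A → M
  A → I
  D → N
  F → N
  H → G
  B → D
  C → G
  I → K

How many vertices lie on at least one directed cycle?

11

A vertex is on a directed cycle iff it belongs to a strongly connected component of size ≥ 2 (or has a self-loop).
The vertices on cycles are {B, C, D, E, F, G, H, I, J, K, M} — 11 in total.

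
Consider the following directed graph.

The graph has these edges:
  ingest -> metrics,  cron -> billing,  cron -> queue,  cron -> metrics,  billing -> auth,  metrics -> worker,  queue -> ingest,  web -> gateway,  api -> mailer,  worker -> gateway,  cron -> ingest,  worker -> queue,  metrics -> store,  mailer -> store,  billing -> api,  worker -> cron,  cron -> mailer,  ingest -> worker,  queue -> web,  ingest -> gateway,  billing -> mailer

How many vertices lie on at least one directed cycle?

5

A vertex is on a directed cycle iff it belongs to a strongly connected component of size ≥ 2 (or has a self-loop).
The vertices on cycles are {cron, queue, ingest, worker, metrics} — 5 in total.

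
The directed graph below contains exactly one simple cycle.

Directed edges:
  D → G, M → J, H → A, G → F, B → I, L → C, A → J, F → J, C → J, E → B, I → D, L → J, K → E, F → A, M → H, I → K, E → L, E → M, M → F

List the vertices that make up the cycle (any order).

B, E, I, K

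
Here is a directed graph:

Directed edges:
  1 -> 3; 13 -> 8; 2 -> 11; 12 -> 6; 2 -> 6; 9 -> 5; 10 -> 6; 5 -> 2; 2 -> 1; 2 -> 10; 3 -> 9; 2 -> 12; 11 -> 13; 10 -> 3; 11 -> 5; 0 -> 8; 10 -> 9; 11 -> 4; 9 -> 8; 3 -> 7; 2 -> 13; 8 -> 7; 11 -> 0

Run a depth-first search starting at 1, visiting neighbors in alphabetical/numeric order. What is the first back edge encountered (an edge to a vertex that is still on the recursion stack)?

2->1

DFS from 1 (visiting neighbors in alphabetical/numeric order); mark gray on enter, black on exit:
1 gray
  3 gray
    7 gray
    7 black
    9 gray
      5 gray
        2 gray
          2→1: 1 is gray → back edge
First back edge: 2 → 1.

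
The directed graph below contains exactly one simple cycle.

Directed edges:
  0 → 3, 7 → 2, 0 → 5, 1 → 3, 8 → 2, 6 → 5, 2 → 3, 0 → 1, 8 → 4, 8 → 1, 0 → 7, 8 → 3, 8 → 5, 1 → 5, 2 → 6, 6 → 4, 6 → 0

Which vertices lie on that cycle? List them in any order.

0, 2, 6, 7

DFS with gray/black marking from 2:
2 gray
  6 gray
    0 gray
      5 gray
      5 black
      3 gray
      3 black
      1 gray
        1→5: 5 black — skip
        1→3: 3 black — skip
      1 black
      7 gray
        7→2: 2 is gray → back edge
Back edge closes the cycle 2 → 6 → 0 → 7 → 2; its vertices are {0, 2, 6, 7}.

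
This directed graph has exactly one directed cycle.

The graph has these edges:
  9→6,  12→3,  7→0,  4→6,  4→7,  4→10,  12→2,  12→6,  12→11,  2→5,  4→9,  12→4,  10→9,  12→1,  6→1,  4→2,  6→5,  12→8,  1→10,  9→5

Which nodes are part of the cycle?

1, 6, 9, 10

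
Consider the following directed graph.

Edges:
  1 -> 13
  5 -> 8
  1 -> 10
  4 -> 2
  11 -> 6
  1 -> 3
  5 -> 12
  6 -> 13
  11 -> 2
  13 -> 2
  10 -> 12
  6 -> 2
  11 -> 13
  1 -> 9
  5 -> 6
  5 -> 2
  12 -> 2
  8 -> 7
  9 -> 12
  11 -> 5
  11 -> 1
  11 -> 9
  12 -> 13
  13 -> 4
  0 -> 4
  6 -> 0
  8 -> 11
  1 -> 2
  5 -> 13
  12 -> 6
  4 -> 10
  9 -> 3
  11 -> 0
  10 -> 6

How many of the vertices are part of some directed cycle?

9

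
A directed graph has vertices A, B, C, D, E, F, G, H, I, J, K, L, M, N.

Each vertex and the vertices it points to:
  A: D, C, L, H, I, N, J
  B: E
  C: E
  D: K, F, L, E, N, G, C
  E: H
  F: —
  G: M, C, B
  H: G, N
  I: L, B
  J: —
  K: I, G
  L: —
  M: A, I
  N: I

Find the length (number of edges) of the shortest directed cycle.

For each vertex v, BFS finds the shortest path from v back to v.
The shortest such closed walk is M → A → D → G → M, length 4.

4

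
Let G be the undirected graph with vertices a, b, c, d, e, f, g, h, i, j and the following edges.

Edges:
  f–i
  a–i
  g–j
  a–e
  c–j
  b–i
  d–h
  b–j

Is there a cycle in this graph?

No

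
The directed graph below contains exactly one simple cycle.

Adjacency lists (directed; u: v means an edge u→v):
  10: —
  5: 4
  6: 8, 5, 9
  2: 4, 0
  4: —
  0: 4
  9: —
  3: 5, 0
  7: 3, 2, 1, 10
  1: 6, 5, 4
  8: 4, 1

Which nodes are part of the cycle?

1, 6, 8

DFS with gray/black marking from 1:
1 gray
  6 gray
    8 gray
      4 gray
      4 black
      8→1: 1 is gray → back edge
Back edge closes the cycle 1 → 6 → 8 → 1; its vertices are {1, 6, 8}.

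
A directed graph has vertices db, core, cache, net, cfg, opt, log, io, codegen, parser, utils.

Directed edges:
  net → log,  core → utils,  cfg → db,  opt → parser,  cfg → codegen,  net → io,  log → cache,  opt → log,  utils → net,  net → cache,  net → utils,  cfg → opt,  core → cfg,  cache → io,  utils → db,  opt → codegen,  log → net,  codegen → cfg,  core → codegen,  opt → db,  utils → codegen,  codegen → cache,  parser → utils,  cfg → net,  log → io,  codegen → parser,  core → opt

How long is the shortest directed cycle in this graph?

2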